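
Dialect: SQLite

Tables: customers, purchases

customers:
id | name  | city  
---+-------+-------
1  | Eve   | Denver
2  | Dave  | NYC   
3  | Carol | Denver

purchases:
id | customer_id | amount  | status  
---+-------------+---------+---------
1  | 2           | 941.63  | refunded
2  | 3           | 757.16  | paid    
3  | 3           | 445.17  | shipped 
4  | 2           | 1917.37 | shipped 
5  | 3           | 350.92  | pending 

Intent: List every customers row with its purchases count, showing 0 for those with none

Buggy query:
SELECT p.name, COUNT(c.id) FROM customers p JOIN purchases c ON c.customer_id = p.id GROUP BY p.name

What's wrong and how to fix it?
Bug: INNER JOIN drops customers rows that have no matching purchases rows

Fix: Use LEFT JOIN so parents without children still appear (COUNT(c.id) gives 0)

Corrected query:
SELECT p.name, COUNT(c.id) FROM customers p LEFT JOIN purchases c ON c.customer_id = p.id GROUP BY p.name

Result:
name  | COUNT(c.id)
------+------------
Carol | 3          
Dave  | 2          
Eve   | 0          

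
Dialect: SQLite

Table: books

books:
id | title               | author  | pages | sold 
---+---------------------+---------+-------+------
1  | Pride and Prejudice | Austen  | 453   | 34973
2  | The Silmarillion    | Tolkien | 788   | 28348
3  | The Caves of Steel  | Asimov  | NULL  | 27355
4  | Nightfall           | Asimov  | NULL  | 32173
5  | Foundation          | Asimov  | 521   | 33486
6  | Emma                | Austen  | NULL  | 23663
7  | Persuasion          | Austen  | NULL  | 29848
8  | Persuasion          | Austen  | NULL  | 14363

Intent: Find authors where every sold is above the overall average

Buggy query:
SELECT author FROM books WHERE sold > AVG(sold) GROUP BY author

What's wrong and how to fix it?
Bug: AVG() is an aggregate; it can't sit directly in WHERE

Fix: Compute the overall average in a scalar subquery and compare each group's MIN against it in HAVING

Corrected query:
SELECT author FROM books GROUP BY author HAVING MIN(sold) > (SELECT AVG(sold) FROM books)

Result:
author 
-------
Tolkien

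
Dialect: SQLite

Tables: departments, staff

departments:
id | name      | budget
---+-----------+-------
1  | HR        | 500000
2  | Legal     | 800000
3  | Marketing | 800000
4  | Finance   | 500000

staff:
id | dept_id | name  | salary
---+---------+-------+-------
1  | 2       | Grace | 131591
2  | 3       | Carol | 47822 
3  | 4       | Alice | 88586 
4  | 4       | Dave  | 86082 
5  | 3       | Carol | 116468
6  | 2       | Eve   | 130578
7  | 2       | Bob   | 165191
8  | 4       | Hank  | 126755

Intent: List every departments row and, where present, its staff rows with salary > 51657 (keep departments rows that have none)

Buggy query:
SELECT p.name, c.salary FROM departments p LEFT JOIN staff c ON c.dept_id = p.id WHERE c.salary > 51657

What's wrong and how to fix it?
Bug: A WHERE condition on the right-hand table after LEFT JOIN drops unmatched parents

Fix: Put 'c.salary > 51657' in the JOIN's ON clause instead of WHERE

Corrected query:
SELECT p.name, c.salary FROM departments p LEFT JOIN staff c ON c.dept_id = p.id AND c.salary > 51657

Result:
name      | salary
----------+-------
HR        | NULL  
Legal     | 130578
Legal     | 131591
Legal     | 165191
Marketing | 116468
Finance   | 86082 
Finance   | 88586 
Finance   | 126755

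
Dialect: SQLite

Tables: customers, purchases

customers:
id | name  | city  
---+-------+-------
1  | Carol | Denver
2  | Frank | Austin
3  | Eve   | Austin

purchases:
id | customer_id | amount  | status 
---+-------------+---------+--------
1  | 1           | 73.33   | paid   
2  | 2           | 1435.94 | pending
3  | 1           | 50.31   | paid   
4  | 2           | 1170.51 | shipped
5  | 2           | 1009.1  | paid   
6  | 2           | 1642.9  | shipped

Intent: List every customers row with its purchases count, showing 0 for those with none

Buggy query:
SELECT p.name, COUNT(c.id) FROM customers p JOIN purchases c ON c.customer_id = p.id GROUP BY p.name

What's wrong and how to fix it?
Bug: INNER JOIN drops customers rows that have no matching purchases rows

Fix: Switch to LEFT JOIN to retain unmatched parent rows

Corrected query:
SELECT p.name, COUNT(c.id) FROM customers p LEFT JOIN purchases c ON c.customer_id = p.id GROUP BY p.name

Result:
name  | COUNT(c.id)
------+------------
Carol | 2          
Eve   | 0          
Frank | 4          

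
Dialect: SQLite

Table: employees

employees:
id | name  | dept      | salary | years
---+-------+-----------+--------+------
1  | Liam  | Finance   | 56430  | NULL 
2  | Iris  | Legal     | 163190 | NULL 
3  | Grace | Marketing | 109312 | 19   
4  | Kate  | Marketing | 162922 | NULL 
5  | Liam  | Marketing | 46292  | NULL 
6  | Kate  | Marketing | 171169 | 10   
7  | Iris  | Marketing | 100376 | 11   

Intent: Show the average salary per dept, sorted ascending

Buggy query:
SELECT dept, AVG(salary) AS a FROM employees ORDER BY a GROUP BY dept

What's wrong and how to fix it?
Bug: GROUP BY must precede ORDER BY

Fix: Reorder: SELECT … FROM … GROUP BY … ORDER BY …

Corrected query:
SELECT dept, AVG(salary) AS a FROM employees GROUP BY dept ORDER BY a

Result:
dept      | a       
----------+---------
Finance   | 56430   
Marketing | 118014.2
Legal     | 163190  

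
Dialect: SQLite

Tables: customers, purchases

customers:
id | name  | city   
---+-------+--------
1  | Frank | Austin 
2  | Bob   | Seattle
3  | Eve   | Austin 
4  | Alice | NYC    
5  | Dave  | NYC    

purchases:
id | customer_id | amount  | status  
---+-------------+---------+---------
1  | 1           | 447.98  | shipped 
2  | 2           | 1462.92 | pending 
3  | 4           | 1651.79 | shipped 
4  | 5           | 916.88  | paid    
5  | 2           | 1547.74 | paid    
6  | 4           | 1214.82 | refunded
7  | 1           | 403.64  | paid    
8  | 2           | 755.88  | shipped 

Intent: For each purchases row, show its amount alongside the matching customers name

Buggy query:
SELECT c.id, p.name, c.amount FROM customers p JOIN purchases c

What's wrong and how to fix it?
Bug: Missing join condition: each purchases row is matched to all customers rows instead of just its own

Fix: Add ON c.customer_id = p.id to the JOIN

Corrected query:
SELECT c.id, p.name, c.amount FROM customers p JOIN purchases c ON c.customer_id = p.id

Result:
id | name  | amount 
---+-------+--------
1  | Frank | 447.98 
2  | Bob   | 1462.92
3  | Alice | 1651.79
4  | Dave  | 916.88 
5  | Bob   | 1547.74
6  | Alice | 1214.82
7  | Frank | 403.64 
8  | Bob   | 755.88 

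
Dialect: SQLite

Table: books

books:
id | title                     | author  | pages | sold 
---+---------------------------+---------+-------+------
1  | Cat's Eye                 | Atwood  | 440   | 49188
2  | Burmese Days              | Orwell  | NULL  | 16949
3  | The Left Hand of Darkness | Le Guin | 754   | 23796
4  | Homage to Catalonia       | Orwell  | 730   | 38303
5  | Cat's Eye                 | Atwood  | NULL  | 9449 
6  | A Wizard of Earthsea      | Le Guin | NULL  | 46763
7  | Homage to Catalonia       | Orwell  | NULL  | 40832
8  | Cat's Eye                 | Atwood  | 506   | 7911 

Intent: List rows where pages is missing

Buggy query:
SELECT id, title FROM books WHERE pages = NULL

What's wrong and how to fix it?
Bug: Comparing to NULL with '=' never matches; NULL = NULL is unknown, not true

Fix: Use IS NULL to test for NULL

Corrected query:
SELECT id, title FROM books WHERE pages IS NULL

Result:
id | title               
---+---------------------
2  | Burmese Days        
5  | Cat's Eye           
6  | A Wizard of Earthsea
7  | Homage to Catalonia 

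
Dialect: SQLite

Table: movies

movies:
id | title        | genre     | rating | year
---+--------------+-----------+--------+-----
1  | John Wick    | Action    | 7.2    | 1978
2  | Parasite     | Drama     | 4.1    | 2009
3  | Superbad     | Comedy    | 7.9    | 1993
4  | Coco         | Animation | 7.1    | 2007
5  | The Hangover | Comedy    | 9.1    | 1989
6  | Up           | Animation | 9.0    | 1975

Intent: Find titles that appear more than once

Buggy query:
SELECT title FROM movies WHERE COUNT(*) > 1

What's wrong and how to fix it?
Bug: COUNT(*) is an aggregate and cannot be used in WHERE

Fix: GROUP BY title, then filter groups with HAVING COUNT(*) > 1

Corrected query:
SELECT title FROM movies GROUP BY title HAVING COUNT(*) > 1

Result:
(no rows)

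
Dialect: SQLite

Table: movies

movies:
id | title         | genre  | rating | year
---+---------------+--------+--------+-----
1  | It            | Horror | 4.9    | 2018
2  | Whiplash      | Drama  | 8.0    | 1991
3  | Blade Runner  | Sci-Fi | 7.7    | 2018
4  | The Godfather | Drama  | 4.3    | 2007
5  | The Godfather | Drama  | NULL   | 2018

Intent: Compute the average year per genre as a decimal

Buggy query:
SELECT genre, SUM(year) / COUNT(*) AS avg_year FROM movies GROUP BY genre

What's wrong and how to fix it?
Bug: SUM(year) and COUNT(*) are both integers; the division truncates the fractional part

Fix: Multiply by 1.0 (or CAST to REAL) to force floating-point division

Corrected query:
SELECT genre, SUM(year) * 1.0 / COUNT(*) AS avg_year FROM movies GROUP BY genre

Result:
genre  | avg_year   
-------+------------
Drama  | 2005.333333
Horror | 2018       
Sci-Fi | 2018       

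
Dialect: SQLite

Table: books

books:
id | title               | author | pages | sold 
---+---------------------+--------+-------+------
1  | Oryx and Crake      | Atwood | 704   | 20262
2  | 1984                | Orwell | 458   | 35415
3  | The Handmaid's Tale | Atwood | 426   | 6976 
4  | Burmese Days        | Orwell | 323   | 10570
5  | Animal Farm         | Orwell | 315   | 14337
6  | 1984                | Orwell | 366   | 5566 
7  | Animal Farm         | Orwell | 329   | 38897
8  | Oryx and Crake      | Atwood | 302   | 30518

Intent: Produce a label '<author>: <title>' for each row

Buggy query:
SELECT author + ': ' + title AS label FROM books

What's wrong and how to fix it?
Bug: '+' is numeric addition; on text columns SQLite converts them to 0 instead of concatenating

Fix: Replace + with || to concatenate text

Corrected query:
SELECT author || ': ' || title AS label FROM books

Result:
label                      
---------------------------
Atwood: Oryx and Crake     
Orwell: 1984               
Atwood: The Handmaid's Tale
Orwell: Burmese Days       
Orwell: Animal Farm        
Orwell: 1984               
Orwell: Animal Farm        
Atwood: Oryx and Crake     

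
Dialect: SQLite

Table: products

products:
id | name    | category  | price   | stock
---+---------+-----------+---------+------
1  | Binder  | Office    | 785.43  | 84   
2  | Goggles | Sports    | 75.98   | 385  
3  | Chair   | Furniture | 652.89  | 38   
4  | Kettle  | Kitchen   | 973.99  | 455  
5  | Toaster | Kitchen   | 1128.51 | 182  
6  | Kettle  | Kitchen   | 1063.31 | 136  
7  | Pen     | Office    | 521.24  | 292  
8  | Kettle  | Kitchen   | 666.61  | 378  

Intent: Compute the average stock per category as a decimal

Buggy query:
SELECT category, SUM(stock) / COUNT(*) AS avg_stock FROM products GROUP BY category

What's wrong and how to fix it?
Bug: Both operands are integers, so '/' performs integer division and truncates

Fix: Multiply by 1.0 (or CAST to REAL) to force floating-point division

Corrected query:
SELECT category, SUM(stock) * 1.0 / COUNT(*) AS avg_stock FROM products GROUP BY category

Result:
category  | avg_stock
----------+----------
Furniture | 38       
Kitchen   | 287.75   
Office    | 188      
Sports    | 385      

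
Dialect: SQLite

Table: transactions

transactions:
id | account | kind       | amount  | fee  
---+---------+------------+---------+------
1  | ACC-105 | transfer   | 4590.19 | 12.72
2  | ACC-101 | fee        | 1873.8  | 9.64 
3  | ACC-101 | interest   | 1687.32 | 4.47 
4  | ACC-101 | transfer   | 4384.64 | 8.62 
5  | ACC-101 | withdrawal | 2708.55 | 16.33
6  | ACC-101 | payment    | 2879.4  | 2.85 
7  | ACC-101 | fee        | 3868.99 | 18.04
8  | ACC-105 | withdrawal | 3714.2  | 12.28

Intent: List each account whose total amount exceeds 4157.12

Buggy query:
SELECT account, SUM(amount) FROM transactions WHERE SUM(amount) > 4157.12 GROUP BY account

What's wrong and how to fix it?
Bug: Aggregate functions cannot appear in a WHERE clause

Fix: Move the aggregate condition to a HAVING clause

Corrected query:
SELECT account, SUM(amount) FROM transactions GROUP BY account HAVING SUM(amount) > 4157.12

Result:
account | SUM(amount)
--------+------------
ACC-101 | 17402.7    
ACC-105 | 8304.39    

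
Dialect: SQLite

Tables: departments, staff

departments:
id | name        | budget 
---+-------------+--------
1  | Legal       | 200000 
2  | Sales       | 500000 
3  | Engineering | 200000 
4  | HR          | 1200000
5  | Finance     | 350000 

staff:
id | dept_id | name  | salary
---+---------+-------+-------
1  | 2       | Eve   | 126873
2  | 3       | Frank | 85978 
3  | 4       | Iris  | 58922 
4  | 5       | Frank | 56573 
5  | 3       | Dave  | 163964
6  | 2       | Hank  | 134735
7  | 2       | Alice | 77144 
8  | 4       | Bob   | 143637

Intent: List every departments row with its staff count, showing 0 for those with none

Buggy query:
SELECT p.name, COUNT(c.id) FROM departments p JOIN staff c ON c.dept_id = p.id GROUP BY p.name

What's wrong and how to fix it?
Bug: INNER JOIN drops departments rows that have no matching staff rows

Fix: Use LEFT JOIN so parents without children still appear (COUNT(c.id) gives 0)

Corrected query:
SELECT p.name, COUNT(c.id) FROM departments p LEFT JOIN staff c ON c.dept_id = p.id GROUP BY p.name

Result:
name        | COUNT(c.id)
------------+------------
Engineering | 2          
Finance     | 1          
HR          | 2          
Legal       | 0          
Sales       | 3          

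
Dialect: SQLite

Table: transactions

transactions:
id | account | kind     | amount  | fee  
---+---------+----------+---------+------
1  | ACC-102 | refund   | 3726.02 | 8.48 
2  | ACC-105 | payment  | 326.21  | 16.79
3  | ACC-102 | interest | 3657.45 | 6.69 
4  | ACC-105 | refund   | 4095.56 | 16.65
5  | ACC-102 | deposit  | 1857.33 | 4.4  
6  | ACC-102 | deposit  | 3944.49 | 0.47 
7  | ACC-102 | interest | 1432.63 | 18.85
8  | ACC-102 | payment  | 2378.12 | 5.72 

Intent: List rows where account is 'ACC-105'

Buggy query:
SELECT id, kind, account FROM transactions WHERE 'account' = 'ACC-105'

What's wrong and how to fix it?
Bug: Single quotes denote string literals in SQL; the column name is being compared as a constant string

Fix: Reference the column as account without single quotes

Corrected query:
SELECT id, kind, account FROM transactions WHERE account = 'ACC-105'

Result:
id | kind    | account
---+---------+--------
2  | payment | ACC-105
4  | refund  | ACC-105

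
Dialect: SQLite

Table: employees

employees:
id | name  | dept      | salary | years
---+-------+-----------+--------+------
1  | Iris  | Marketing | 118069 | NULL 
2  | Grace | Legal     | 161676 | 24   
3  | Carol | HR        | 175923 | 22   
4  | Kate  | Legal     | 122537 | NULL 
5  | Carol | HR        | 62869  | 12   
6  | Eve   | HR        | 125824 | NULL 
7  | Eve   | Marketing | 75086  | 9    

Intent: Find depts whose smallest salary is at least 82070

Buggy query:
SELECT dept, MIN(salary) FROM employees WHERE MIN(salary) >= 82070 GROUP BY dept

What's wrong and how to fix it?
Bug: MIN() in WHERE is a misuse of aggregate

Fix: Use HAVING for the per-group MIN condition

Corrected query:
SELECT dept, MIN(salary) FROM employees GROUP BY dept HAVING MIN(salary) >= 82070

Result:
dept  | MIN(salary)
------+------------
Legal | 122537     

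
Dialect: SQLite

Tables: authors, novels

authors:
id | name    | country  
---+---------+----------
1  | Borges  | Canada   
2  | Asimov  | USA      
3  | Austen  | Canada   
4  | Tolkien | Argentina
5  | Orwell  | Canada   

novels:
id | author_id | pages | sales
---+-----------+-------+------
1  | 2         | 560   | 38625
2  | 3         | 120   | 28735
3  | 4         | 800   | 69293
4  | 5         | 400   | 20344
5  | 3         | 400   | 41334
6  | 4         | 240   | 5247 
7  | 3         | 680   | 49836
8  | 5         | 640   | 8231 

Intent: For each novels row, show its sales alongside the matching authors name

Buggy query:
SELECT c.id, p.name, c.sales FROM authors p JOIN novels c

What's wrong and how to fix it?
Bug: Missing join condition: each novels row is matched to all authors rows instead of just its own

Fix: Specify the join condition linking the foreign key to the parent id

Corrected query:
SELECT c.id, p.name, c.sales FROM authors p JOIN novels c ON c.author_id = p.id

Result:
id | name    | sales
---+---------+------
1  | Asimov  | 38625
2  | Austen  | 28735
3  | Tolkien | 69293
4  | Orwell  | 20344
5  | Austen  | 41334
6  | Tolkien | 5247 
7  | Austen  | 49836
8  | Orwell  | 8231 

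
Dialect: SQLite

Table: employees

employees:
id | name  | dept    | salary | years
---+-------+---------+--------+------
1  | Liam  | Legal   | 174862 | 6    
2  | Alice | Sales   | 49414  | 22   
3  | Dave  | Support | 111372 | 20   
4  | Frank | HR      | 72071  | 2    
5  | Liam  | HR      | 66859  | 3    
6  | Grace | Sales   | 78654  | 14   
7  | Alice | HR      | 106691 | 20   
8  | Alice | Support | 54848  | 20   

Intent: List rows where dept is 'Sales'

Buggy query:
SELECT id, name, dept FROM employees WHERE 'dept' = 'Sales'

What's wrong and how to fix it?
Bug: 'dept' in single quotes is a string literal, not the column; the comparison is literal-vs-literal and never true

Fix: Reference the column as dept without single quotes

Corrected query:
SELECT id, name, dept FROM employees WHERE dept = 'Sales'

Result:
id | name  | dept 
---+-------+------
2  | Alice | Sales
6  | Grace | Sales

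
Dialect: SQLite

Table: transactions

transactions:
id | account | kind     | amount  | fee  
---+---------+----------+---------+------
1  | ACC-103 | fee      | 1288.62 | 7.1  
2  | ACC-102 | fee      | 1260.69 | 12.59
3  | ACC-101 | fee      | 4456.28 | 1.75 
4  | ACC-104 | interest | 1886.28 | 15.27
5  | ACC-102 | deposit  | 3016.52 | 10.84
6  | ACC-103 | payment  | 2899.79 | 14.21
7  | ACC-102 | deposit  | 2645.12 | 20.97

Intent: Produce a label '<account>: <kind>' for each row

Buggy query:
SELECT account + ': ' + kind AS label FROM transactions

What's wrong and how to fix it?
Bug: '+' is numeric addition; on text columns SQLite converts them to 0 instead of concatenating

Fix: Use the || operator for string concatenation

Corrected query:
SELECT account || ': ' || kind AS label FROM transactions

Result:
label            
-----------------
ACC-103: fee     
ACC-102: fee     
ACC-101: fee     
ACC-104: interest
ACC-102: deposit 
ACC-103: payment 
ACC-102: deposit 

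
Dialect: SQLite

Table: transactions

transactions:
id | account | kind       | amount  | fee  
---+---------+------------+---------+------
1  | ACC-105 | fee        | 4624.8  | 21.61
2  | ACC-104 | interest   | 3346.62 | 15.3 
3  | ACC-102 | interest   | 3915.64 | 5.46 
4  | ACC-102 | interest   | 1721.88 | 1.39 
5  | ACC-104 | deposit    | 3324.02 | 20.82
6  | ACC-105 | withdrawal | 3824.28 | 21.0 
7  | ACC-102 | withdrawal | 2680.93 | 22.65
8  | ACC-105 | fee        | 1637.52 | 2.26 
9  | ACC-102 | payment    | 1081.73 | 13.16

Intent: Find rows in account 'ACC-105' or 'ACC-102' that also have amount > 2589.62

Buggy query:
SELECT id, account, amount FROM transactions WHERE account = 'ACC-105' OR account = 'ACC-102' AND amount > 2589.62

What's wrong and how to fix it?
Bug: Without parentheses, AND is evaluated before OR, so the amount filter only applies to the 'ACC-102' branch

Fix: Group the OR with parentheses (or use IN), then AND the threshold

Corrected query:
SELECT id, account, amount FROM transactions WHERE (account = 'ACC-105' OR account = 'ACC-102') AND amount > 2589.62

Result:
id | account | amount 
---+---------+--------
1  | ACC-105 | 4624.8 
3  | ACC-102 | 3915.64
6  | ACC-105 | 3824.28
7  | ACC-102 | 2680.93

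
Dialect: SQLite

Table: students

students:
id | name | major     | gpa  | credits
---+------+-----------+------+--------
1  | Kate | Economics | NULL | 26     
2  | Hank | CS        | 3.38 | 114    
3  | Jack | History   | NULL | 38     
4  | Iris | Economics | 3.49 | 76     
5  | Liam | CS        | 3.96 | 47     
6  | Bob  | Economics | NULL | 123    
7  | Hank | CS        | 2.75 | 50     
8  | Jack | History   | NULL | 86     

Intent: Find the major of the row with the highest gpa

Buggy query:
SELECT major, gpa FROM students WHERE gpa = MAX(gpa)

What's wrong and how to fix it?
Bug: MAX(gpa) is an aggregate and cannot be used directly in WHERE

Fix: Use a subquery: WHERE gpa = (SELECT MAX(gpa) FROM students)

Corrected query:
SELECT major, gpa FROM students WHERE gpa = (SELECT MAX(gpa) FROM students)

Result:
major | gpa 
------+-----
CS    | 3.96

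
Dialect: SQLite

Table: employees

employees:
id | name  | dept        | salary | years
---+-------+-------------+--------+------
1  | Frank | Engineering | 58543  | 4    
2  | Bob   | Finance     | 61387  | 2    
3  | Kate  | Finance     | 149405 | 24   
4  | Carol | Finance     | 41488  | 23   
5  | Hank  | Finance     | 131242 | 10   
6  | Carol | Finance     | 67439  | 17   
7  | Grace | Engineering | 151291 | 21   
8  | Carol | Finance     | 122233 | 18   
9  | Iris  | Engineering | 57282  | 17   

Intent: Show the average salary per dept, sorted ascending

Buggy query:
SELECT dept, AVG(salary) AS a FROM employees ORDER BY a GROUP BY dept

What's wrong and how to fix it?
Bug: GROUP BY must precede ORDER BY

Fix: Move ORDER BY to the end, after GROUP BY

Corrected query:
SELECT dept, AVG(salary) AS a FROM employees GROUP BY dept ORDER BY a

Result:
dept        | a           
------------+-------------
Engineering | 89038.666667
Finance     | 95532.333333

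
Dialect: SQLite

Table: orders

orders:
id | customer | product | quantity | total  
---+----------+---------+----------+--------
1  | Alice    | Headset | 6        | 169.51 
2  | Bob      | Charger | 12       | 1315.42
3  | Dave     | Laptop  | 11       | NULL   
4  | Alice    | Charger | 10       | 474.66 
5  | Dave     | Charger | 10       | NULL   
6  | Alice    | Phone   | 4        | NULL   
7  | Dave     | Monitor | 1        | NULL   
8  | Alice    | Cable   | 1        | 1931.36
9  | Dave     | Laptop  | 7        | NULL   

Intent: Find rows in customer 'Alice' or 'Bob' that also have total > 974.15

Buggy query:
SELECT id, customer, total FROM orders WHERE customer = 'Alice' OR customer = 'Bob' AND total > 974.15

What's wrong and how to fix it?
Bug: AND binds tighter than OR, so this parses as customer = 'Alice' OR (customer = 'Bob' AND total > 974.15)

Fix: Add parentheses around the OR so the AND applies to both alternatives

Corrected query:
SELECT id, customer, total FROM orders WHERE (customer = 'Alice' OR customer = 'Bob') AND total > 974.15

Result:
id | customer | total  
---+----------+--------
2  | Bob      | 1315.42
8  | Alice    | 1931.36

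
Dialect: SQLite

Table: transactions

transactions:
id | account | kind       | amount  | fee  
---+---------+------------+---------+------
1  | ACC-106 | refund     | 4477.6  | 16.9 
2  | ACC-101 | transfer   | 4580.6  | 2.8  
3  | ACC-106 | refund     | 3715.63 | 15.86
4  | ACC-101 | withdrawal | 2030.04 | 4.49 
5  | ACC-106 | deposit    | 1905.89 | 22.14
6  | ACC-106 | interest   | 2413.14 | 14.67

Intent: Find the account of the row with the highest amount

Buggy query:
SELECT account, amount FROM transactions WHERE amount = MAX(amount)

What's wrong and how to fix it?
Bug: MAX(amount) is an aggregate and cannot be used directly in WHERE

Fix: Wrap MAX in a scalar subquery so WHERE compares against a single value

Corrected query:
SELECT account, amount FROM transactions WHERE amount = (SELECT MAX(amount) FROM transactions)

Result:
account | amount
--------+-------
ACC-101 | 4580.6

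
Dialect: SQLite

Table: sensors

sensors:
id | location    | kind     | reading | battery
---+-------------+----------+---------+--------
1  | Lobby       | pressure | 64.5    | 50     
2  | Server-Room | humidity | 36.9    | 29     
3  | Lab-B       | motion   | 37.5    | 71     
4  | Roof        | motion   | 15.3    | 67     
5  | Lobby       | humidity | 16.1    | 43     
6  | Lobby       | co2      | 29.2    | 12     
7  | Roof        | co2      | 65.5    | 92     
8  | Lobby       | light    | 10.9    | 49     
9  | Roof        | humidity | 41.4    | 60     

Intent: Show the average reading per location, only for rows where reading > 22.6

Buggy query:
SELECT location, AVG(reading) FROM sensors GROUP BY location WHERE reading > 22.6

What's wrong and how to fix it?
Bug: Row-level WHERE must come before GROUP BY in the clause order

Fix: Move the WHERE clause before GROUP BY

Corrected query:
SELECT location, AVG(reading) FROM sensors WHERE reading > 22.6 GROUP BY location

Result:
location    | AVG(reading)
------------+-------------
Lab-B       | 37.5        
Lobby       | 46.85       
Roof        | 53.45       
Server-Room | 36.9        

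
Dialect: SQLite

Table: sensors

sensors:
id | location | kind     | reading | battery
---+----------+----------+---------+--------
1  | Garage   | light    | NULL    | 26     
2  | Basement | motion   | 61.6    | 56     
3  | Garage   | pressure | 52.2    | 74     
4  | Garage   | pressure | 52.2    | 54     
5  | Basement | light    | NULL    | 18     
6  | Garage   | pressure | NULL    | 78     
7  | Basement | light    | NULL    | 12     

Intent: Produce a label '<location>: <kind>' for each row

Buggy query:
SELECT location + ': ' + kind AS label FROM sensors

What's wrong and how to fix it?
Bug: '+' is numeric addition; on text columns SQLite converts them to 0 instead of concatenating

Fix: Replace + with || to concatenate text

Corrected query:
SELECT location || ': ' || kind AS label FROM sensors

Result:
label           
----------------
Garage: light   
Basement: motion
Garage: pressure
Garage: pressure
Basement: light 
Garage: pressure
Basement: light 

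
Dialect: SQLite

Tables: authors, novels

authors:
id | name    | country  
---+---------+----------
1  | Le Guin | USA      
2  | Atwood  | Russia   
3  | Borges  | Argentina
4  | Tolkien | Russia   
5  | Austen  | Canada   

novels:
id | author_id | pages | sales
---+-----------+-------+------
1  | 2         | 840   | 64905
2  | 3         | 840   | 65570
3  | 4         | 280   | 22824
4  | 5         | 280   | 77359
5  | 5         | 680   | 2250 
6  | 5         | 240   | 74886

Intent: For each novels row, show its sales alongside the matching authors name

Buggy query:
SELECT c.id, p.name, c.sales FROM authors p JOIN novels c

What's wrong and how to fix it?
Bug: JOIN with no ON clause produces a cartesian product; every novels row pairs with every authors row

Fix: Add ON c.author_id = p.id to the JOIN

Corrected query:
SELECT c.id, p.name, c.sales FROM authors p JOIN novels c ON c.author_id = p.id

Result:
id | name    | sales
---+---------+------
1  | Atwood  | 64905
2  | Borges  | 65570
3  | Tolkien | 22824
4  | Austen  | 77359
5  | Austen  | 2250 
6  | Austen  | 74886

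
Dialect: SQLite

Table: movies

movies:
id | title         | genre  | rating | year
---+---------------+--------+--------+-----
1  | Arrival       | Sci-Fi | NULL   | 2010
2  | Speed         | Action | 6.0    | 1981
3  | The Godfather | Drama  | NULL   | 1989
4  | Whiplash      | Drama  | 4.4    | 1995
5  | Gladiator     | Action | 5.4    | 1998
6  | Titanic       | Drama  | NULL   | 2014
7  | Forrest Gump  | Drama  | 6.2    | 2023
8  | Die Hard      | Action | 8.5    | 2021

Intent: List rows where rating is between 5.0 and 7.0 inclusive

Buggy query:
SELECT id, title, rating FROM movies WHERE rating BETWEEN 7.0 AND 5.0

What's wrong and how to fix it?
Bug: The bounds are reversed; BETWEEN a AND b requires a <= b to match anything

Fix: Swap the bounds so the smaller value comes first

Corrected query:
SELECT id, title, rating FROM movies WHERE rating BETWEEN 5.0 AND 7.0

Result:
id | title        | rating
---+--------------+-------
2  | Speed        | 6     
5  | Gladiator    | 5.4   
7  | Forrest Gump | 6.2   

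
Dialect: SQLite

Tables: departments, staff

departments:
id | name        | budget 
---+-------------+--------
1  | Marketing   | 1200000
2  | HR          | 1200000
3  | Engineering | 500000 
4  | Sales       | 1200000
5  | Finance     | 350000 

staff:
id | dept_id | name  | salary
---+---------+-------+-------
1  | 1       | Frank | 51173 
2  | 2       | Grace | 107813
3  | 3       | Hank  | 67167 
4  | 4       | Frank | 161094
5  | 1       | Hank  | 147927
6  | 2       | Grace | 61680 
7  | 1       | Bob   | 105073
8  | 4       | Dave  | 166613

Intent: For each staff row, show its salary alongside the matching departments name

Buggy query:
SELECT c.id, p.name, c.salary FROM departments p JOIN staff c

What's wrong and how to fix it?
Bug: Missing join condition: each staff row is matched to all departments rows instead of just its own

Fix: Add ON c.dept_id = p.id to the JOIN

Corrected query:
SELECT c.id, p.name, c.salary FROM departments p JOIN staff c ON c.dept_id = p.id

Result:
id | name        | salary
---+-------------+-------
1  | Marketing   | 51173 
2  | HR          | 107813
3  | Engineering | 67167 
4  | Sales       | 161094
5  | Marketing   | 147927
6  | HR          | 61680 
7  | Marketing   | 105073
8  | Sales       | 166613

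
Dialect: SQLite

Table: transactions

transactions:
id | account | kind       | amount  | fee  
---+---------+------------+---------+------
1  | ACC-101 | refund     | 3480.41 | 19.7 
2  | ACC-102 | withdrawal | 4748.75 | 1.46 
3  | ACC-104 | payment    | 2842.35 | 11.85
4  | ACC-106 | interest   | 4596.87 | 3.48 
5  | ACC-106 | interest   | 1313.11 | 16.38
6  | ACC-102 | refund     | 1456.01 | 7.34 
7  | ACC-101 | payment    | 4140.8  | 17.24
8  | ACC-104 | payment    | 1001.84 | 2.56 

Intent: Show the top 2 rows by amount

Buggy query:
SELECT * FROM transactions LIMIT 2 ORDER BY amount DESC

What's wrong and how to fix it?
Bug: LIMIT must come after ORDER BY

Fix: Swap the clauses: ORDER BY first, then LIMIT

Corrected query:
SELECT * FROM transactions ORDER BY amount DESC LIMIT 2

Result:
id | account | kind       | amount  | fee 
---+---------+------------+---------+-----
2  | ACC-102 | withdrawal | 4748.75 | 1.46
4  | ACC-106 | interest   | 4596.87 | 3.48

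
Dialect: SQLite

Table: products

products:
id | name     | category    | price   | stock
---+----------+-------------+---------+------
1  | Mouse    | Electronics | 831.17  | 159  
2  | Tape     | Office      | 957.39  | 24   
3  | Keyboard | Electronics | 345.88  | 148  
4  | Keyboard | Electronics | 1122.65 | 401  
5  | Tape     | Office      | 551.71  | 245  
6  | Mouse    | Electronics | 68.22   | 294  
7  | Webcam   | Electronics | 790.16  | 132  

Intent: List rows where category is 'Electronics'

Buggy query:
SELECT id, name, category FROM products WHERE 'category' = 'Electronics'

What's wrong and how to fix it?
Bug: 'category' in single quotes is a string literal, not the column; the comparison is literal-vs-literal and never true

Fix: Reference the column as category without single quotes

Corrected query:
SELECT id, name, category FROM products WHERE category = 'Electronics'

Result:
id | name     | category   
---+----------+------------
1  | Mouse    | Electronics
3  | Keyboard | Electronics
4  | Keyboard | Electronics
6  | Mouse    | Electronics
7  | Webcam   | Electronics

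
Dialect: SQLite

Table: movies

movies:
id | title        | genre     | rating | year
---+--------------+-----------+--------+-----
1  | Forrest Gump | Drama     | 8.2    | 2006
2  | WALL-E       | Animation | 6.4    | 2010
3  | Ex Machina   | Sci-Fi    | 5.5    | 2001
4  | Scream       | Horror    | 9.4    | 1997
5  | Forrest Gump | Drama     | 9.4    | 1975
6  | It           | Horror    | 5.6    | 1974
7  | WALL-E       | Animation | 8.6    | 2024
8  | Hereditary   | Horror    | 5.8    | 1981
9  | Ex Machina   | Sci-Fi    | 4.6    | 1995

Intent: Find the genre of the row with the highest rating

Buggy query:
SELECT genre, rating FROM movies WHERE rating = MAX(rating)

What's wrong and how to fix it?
Bug: MAX(rating) is an aggregate and cannot be used directly in WHERE

Fix: Use a subquery: WHERE rating = (SELECT MAX(rating) FROM movies)

Corrected query:
SELECT genre, rating FROM movies WHERE rating = (SELECT MAX(rating) FROM movies)

Result:
genre  | rating
-------+-------
Horror | 9.4   
Drama  | 9.4   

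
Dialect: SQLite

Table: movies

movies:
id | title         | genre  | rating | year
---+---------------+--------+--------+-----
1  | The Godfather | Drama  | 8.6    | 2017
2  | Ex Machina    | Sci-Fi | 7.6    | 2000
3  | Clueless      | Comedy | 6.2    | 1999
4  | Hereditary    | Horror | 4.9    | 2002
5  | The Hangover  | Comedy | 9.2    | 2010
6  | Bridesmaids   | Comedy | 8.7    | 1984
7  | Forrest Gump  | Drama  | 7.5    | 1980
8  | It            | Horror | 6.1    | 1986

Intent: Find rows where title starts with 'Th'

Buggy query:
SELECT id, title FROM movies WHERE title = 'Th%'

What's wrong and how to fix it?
Bug: Wildcards only work with LIKE; '=' treats '%' as a literal character

Fix: Use LIKE for wildcard pattern matching

Corrected query:
SELECT id, title FROM movies WHERE title LIKE 'Th%'

Result:
id | title        
---+--------------
1  | The Godfather
5  | The Hangover 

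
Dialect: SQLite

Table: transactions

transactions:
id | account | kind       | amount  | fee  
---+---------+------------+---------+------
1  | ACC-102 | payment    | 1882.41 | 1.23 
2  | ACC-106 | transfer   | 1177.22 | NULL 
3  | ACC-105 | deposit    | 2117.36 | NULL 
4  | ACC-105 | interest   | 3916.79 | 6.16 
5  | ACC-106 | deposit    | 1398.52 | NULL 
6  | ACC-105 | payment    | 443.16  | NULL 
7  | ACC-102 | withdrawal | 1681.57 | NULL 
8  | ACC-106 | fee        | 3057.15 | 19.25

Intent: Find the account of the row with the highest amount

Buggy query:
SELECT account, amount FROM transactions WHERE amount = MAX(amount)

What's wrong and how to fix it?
Bug: WHERE is evaluated per row; an aggregate over the whole table isn't defined there

Fix: Use a subquery: WHERE amount = (SELECT MAX(amount) FROM transactions)

Corrected query:
SELECT account, amount FROM transactions WHERE amount = (SELECT MAX(amount) FROM transactions)

Result:
account | amount 
--------+--------
ACC-105 | 3916.79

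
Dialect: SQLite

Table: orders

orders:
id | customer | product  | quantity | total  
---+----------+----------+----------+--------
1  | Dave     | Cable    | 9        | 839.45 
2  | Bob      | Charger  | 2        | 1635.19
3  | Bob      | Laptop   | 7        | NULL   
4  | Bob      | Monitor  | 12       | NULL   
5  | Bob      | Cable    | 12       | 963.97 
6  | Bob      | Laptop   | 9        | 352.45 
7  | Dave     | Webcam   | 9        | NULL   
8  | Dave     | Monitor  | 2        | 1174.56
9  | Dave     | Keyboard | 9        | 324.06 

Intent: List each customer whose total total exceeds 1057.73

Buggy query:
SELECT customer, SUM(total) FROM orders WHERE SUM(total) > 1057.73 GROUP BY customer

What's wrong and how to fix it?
Bug: SUM(total) is an aggregate, but WHERE filters rows before aggregation

Fix: Move the aggregate condition to a HAVING clause

Corrected query:
SELECT customer, SUM(total) FROM orders GROUP BY customer HAVING SUM(total) > 1057.73

Result:
customer | SUM(total)
---------+-----------
Bob      | 2951.61   
Dave     | 2338.07   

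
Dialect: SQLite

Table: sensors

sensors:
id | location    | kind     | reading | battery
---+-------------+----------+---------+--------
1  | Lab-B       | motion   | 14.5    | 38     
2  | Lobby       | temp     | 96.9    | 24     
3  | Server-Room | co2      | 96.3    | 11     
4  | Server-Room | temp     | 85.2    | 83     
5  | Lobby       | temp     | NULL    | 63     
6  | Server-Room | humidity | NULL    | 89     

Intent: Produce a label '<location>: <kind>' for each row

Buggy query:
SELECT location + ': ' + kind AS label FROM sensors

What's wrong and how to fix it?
Bug: '+' is numeric addition; on text columns SQLite converts them to 0 instead of concatenating

Fix: Replace + with || to concatenate text

Corrected query:
SELECT location || ': ' || kind AS label FROM sensors

Result:
label                
---------------------
Lab-B: motion        
Lobby: temp          
Server-Room: co2     
Server-Room: temp    
Lobby: temp          
Server-Room: humidity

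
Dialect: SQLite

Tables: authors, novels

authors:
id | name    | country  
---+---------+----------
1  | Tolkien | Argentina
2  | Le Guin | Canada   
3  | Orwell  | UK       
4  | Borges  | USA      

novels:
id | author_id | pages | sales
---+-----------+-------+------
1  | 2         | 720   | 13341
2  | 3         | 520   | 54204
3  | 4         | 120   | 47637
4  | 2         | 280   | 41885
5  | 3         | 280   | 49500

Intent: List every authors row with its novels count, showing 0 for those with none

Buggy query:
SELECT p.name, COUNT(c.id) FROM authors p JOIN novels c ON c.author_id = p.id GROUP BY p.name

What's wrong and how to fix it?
Bug: An inner join excludes parents with zero children

Fix: Switch to LEFT JOIN to retain unmatched parent rows

Corrected query:
SELECT p.name, COUNT(c.id) FROM authors p LEFT JOIN novels c ON c.author_id = p.id GROUP BY p.name

Result:
name    | COUNT(c.id)
--------+------------
Borges  | 1          
Le Guin | 2          
Orwell  | 2          
Tolkien | 0          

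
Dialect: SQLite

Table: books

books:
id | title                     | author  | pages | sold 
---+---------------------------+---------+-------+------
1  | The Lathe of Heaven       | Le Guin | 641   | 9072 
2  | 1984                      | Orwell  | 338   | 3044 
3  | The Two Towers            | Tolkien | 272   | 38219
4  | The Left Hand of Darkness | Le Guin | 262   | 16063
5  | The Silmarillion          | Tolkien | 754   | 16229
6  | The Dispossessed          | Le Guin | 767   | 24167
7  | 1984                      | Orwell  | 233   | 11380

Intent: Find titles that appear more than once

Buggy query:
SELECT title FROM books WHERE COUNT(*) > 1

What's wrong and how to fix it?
Bug: WHERE can't reference COUNT(*); aggregates are computed after WHERE

Fix: Group first, then use HAVING for the count condition

Corrected query:
SELECT title FROM books GROUP BY title HAVING COUNT(*) > 1

Result:
title
-----
1984 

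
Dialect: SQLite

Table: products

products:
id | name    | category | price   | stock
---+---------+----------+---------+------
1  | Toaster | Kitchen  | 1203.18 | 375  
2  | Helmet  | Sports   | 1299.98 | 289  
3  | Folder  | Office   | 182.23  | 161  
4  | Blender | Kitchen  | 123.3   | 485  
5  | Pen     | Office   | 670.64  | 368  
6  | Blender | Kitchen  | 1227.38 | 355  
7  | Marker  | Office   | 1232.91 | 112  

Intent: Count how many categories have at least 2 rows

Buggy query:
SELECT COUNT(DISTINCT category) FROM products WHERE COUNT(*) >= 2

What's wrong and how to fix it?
Bug: COUNT(*) cannot appear in WHERE; the per-group count doesn't exist yet

Fix: Group first with HAVING COUNT(*) >= 2, then COUNT the resulting groups

Corrected query:
SELECT COUNT(*) FROM (SELECT category FROM products GROUP BY category HAVING COUNT(*) >= 2)

Result:
COUNT(*)
--------
2       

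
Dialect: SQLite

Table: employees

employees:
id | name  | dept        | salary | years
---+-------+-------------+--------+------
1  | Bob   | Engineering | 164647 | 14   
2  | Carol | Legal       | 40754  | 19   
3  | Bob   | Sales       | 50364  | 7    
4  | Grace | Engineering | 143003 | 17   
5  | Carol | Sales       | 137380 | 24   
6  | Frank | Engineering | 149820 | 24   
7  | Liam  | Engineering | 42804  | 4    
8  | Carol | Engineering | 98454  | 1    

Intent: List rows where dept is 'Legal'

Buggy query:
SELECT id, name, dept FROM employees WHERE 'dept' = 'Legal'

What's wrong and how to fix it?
Bug: Single quotes denote string literals in SQL; the column name is being compared as a constant string

Fix: Remove the quotes around the column name (or use double quotes for an identifier)

Corrected query:
SELECT id, name, dept FROM employees WHERE dept = 'Legal'

Result:
id | name  | dept 
---+-------+------
2  | Carol | Legal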